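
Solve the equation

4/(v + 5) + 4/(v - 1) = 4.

v = -4.1623 or v = 2.1623

Multiply both sides by (v + 5)(v - 1):
4(v - 1) + 4(v + 5) = 4(v + 5)(v - 1).
Expand and collect terms: 4v² + 8v - 36 = 0.
By the quadratic formula, v = (-8 ± √640) / 8, so v ≈ 2.1623 or v ≈ -4.1623.
Neither value makes a denominator zero (v ≠ -5, v ≠ 1), so both are valid.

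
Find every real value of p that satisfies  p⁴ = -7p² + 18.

p = -1.4142 or p = 1.4142

Let u = p². The equation becomes u² + 7u - 18 = 0.
Factor: (u + 9)(u - 2) = 0, so u = -9 or u = 2.
p² = -9 < 0 has no real solution.
p² = 2 gives p = ±√(2) ≈ ±1.4142.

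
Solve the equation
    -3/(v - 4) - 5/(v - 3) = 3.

Multiply both sides by (v - 4)(v - 3):
-3(v - 3) - 5(v - 4) = 3(v - 4)(v - 3).
Expand and collect terms: 3v² - 13v + 7 = 0.
By the quadratic formula, v = (13 ± √85) / 6, so v ≈ 3.7033 or v ≈ 0.6301.
Neither value makes a denominator zero (v ≠ 4, v ≠ 3), so both are valid.

v = 0.6301 or v = 3.7033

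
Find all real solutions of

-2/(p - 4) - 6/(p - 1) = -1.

p = 3 or p = 10

Multiply both sides by (p - 4)(p - 1):
-2(p - 1) - 6(p - 4) = -(p - 4)(p - 1).
Expand and collect terms: -p^2 + 13p - 30 = 0.
Factor or apply the quadratic formula: p = 3 or p = 10.
Neither value makes a denominator zero (p != 4, p != 1), so both are valid.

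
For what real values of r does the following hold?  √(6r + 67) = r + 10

Square both sides: 6r + 67 = (r + 10)².
Expand and rearrange: r² + 14r + 33 = 0.
Solving gives r = -3 or r = -11.
Check each candidate in the original equation:
  r = -3: √(49) = 7, while r + 10 = 7 — valid.
  r = -11: √(1) = 1, while r + 10 = -1 — extraneous.

r = -3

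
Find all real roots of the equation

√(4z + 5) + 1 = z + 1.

Isolate the radical: √(4z + 5) = z.
Square both sides: 4z + 5 = (z)².
Expand and rearrange: z² - 4z - 5 = 0.
Solving gives z = 5 or z = -1.
Check each candidate in the original equation:
  z = 5: √(25) = 5, while z = 5 — valid.
  z = -1: √(1) = 1, while z = -1 — extraneous.

z = 5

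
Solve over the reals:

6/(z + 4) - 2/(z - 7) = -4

Multiply both sides by (z + 4)(z - 7):
6(z - 7) - 2(z + 4) = -4(z + 4)(z - 7).
Expand and collect terms: -4z^2 + 8z + 162 = 0.
By the quadratic formula, z = (-8 +/- sqrt(2656)) / -8, so z ~= -5.442 or z ~= 7.442.
Neither value makes a denominator zero (z != -4, z != 7), so both are valid.

z = -5.442 or z = 7.442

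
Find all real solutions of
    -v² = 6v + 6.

Rearrange to standard form: -v² - 6v - 6 = 0.
Discriminant: (-6)² − 4·(-1)·(-6) = 12.
Quadratic formula: v = (6 ± √12) / (-2).
So v = -3 - √(3) ≈ -4.7321 or v = -3 + √(3) ≈ -1.2679.

v = -4.7321 or v = -1.2679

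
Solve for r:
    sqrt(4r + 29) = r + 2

Square both sides: 4r + 29 = (r + 2)^2.
Expand and rearrange: r^2 - 25 = 0.
Solving gives r = 5 or r = -5.
Check each candidate in the original equation:
  r = 5: sqrt(49) = 7, while r + 2 = 7 — valid.
  r = -5: sqrt(9) = 3, while r + 2 = -3 — extraneous.

r = 5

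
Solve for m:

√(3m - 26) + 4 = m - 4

m = 9 or m = 10

Isolate the radical: √(3m - 26) = m - 8.
Square both sides: 3m - 26 = (m - 8)².
Expand and rearrange: m² - 19m + 90 = 0.
Solving gives m = 10 or m = 9.
Check each candidate in the original equation:
  m = 10: √(4) = 2, while m - 8 = 2 — valid.
  m = 9: √(1) = 1, while m - 8 = 1 — valid.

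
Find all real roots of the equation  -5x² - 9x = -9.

x = -2.5155 or x = 0.7155

Rearrange to standard form: -5x² - 9x + 9 = 0.
Discriminant: (-9)² − 4·(-5)·9 = 261.
Quadratic formula: x = (9 ± √261) / (-10).
So x = -3·√(29)/10 - 9/10 ≈ -2.5155 or x = -9/10 + 3·√(29)/10 ≈ 0.7155.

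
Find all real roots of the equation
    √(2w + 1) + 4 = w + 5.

Isolate the radical: √(2w + 1) = w + 1.
Square both sides: 2w + 1 = (w + 1)².
Expand and rearrange: w² = 0.
This gives the repeated root w = 0.
Check in the original equation:
  w = 0: √(1) = 1, while w + 1 = 1 — valid.

w = 0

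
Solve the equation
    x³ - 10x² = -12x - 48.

Rearrange: x³ - 10x² + 12x + 48 = 0.
Possible rational roots are divisors of 48. Testing x = 4 gives 0, so (x - 4) is a factor.
Divide: x³ - 10x² + 12x + 48 = (x - 4)(x² - 6x - 12).
Apply the quadratic formula to x² - 6x - 12 = 0: x = (6 ± √84)/2, i.e. x ≈ 7.5826 or x ≈ -1.5826.

x = -1.5826 or x = 4 or x = 7.5826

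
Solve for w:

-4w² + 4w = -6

w = -0.8229 or w = 1.8229

Rearrange to standard form: -4w² + 4w + 6 = 0.
Discriminant: (4)² − 4·(-4)·6 = 112.
Quadratic formula: w = (-4 ± √112) / (-8).
So w = 1/2 - √(7)/2 ≈ -0.8229 or w = 1/2 + √(7)/2 ≈ 1.8229.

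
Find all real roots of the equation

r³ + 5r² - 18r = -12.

r = -7.5826 or r = 1 or r = 1.5826

Rearrange: r³ + 5r² - 18r + 12 = 0.
Possible rational roots are divisors of 12. Testing r = 1 gives 0, so (r - 1) is a factor.
Divide: r³ + 5r² - 18r + 12 = (r - 1)(r² + 6r - 12).
Apply the quadratic formula to r² + 6r - 12 = 0: r = (-6 ± √84)/2, i.e. r ≈ 1.5826 or r ≈ -7.5826.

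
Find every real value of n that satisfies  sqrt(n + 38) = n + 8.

n = -2

Square both sides: n + 38 = (n + 8)^2.
Expand and rearrange: n^2 + 15n + 26 = 0.
Solving gives n = -2 or n = -13.
Check each candidate in the original equation:
  n = -2: sqrt(36) = 6, while n + 8 = 6 — valid.
  n = -13: sqrt(25) = 5, while n + 8 = -5 — extraneous.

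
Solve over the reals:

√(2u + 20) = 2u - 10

Square both sides: 2u + 20 = (2u - 10)².
Expand and rearrange: 4u² - 42u + 80 = 0.
Solving gives u = 8 or u = 2.5.
Check each candidate in the original equation:
  u = 8: √(36) = 6, while 2u - 10 = 6 — valid.
  u = 2.5: √(25) = 5, while 2u - 10 = -5 — extraneous.

u = 8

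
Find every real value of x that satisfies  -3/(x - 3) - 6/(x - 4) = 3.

x = 0.5858 or x = 3.4142

Multiply both sides by (x - 3)(x - 4):
-3(x - 4) - 6(x - 3) = 3(x - 3)(x - 4).
Expand and collect terms: 3x^2 - 12x + 6 = 0.
By the quadratic formula, x = (12 +/- sqrt(72)) / 6, so x ~= 3.4142 or x ~= 0.5858.
Neither value makes a denominator zero (x != 3, x != 4), so both are valid.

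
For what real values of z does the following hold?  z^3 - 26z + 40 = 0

z = -5.7417 or z = 1.7417 or z = 4

Possible rational roots are divisors of 40. Testing z = 4 gives 0, so (z - 4) is a factor.
Divide: z^3 - 26z + 40 = (z - 4)(z^2 + 4z - 10).
Apply the quadratic formula to z^2 + 4z - 10 = 0: z = (-4 +/- sqrt(56))/2, i.e. z ~= 1.7417 or z ~= -5.7417.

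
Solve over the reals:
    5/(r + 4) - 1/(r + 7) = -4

r = -6.5 or r = -5.5

Multiply both sides by (r + 4)(r + 7):
5(r + 7) - (r + 4) = -4(r + 4)(r + 7).
Expand and collect terms: -4r² - 48r - 143 = 0.
Factor or apply the quadratic formula: r = -6.5 or r = -5.5.
Neither value makes a denominator zero (r ≠ -4, r ≠ -7), so both are valid.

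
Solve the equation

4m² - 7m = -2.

m = 0.3596 or m = 1.3904

Rearrange to standard form: 4m² - 7m + 2 = 0.
Discriminant: (-7)² − 4·4·2 = 17.
Quadratic formula: m = (7 ± √17) / 8.
So m = √(17)/8 + 7/8 ≈ 1.3904 or m = 7/8 - √(17)/8 ≈ 0.3596.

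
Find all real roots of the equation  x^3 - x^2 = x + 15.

x = 3

Rearrange: x^3 - x^2 - x - 15 = 0.
Possible rational roots are divisors of -15. Testing x = 3 gives 0, so (x - 3) is a factor.
Divide: x^3 - x^2 - x - 15 = (x - 3)(x^2 + 2x + 5).
The quadratic x^2 + 2x + 5 has discriminant -16 < 0, so no further real roots.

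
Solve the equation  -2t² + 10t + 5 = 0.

Discriminant: (10)² − 4·(-2)·5 = 140.
Quadratic formula: t = (-10 ± √140) / (-4).
So t = 5/2 - √(35)/2 ≈ -0.458 or t = 5/2 + √(35)/2 ≈ 5.458.

t = -0.458 or t = 5.458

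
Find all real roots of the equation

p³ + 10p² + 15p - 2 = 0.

Possible rational roots are divisors of -2. Testing p = -2 gives 0, so (p + 2) is a factor.
Divide: p³ + 10p² + 15p - 2 = (p + 2)(p² + 8p - 1).
Apply the quadratic formula to p² + 8p - 1 = 0: p = (-8 ± √68)/2, i.e. p ≈ 0.1231 or p ≈ -8.1231.

p = -8.1231 or p = -2 or p = 0.1231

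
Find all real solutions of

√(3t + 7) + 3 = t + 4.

Isolate the radical: √(3t + 7) = t + 1.
Square both sides: 3t + 7 = (t + 1)².
Expand and rearrange: t² - t - 6 = 0.
Solving gives t = 3 or t = -2.
Check each candidate in the original equation:
  t = 3: √(16) = 4, while t + 1 = 4 — valid.
  t = -2: √(1) = 1, while t + 1 = -1 — extraneous.

t = 3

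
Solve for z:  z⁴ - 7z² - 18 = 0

z = -3 or z = 3

Let u = z². The equation becomes u² - 7u - 18 = 0.
Factor: (u - 9)(u + 2) = 0, so u = 9 or u = -2.
z² = 9 gives z = ±3.
z² = -2 < 0 has no real solution.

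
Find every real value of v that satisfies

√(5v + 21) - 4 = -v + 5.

v = 3

Isolate the radical: √(5v + 21) = -v + 9.
Square both sides: 5v + 21 = (-v + 9)².
Expand and rearrange: v² - 23v + 60 = 0.
Solving gives v = 20 or v = 3.
Check each candidate in the original equation:
  v = 20: √(121) = 11, while -v + 9 = -11 — extraneous.
  v = 3: √(36) = 6, while -v + 9 = 6 — valid.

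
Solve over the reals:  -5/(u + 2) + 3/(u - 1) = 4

u = -3.0549 or u = 1.5549

Multiply both sides by (u + 2)(u - 1):
-5(u - 1) + 3(u + 2) = 4(u + 2)(u - 1).
Expand and collect terms: 4u^2 + 6u - 19 = 0.
By the quadratic formula, u = (-6 +/- sqrt(340)) / 8, so u ~= 1.5549 or u ~= -3.0549.
Neither value makes a denominator zero (u != -2, u != 1), so both are valid.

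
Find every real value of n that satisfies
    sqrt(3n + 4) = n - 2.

Square both sides: 3n + 4 = (n - 2)^2.
Expand and rearrange: n^2 - 7n = 0.
Solving gives n = 7 or n = 0.
Check each candidate in the original equation:
  n = 7: sqrt(25) = 5, while n - 2 = 5 — valid.
  n = 0: sqrt(4) = 2, while n - 2 = -2 — extraneous.

n = 7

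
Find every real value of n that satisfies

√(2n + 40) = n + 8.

Square both sides: 2n + 40 = (n + 8)².
Expand and rearrange: n² + 14n + 24 = 0.
Solving gives n = -2 or n = -12.
Check each candidate in the original equation:
  n = -2: √(36) = 6, while n + 8 = 6 — valid.
  n = -12: √(16) = 4, while n + 8 = -4 — extraneous.

n = -2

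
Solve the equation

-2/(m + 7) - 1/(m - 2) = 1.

Multiply both sides by (m + 7)(m - 2):
-2(m - 2) - (m + 7) = (m + 7)(m - 2).
Expand and collect terms: m^2 + 8m - 11 = 0.
By the quadratic formula, m = (-8 +/- sqrt(108)) / 2, so m ~= 1.1962 or m ~= -9.1962.
Neither value makes a denominator zero (m != -7, m != 2), so both are valid.

m = -9.1962 or m = 1.1962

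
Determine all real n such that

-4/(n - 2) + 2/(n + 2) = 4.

Multiply both sides by (n - 2)(n + 2):
-4(n + 2) + 2(n - 2) = 4(n - 2)(n + 2).
Expand and collect terms: 4n² + 2n - 4 = 0.
By the quadratic formula, n = (-2 ± √68) / 8, so n ≈ 0.7808 or n ≈ -1.2808.
Neither value makes a denominator zero (n ≠ 2, n ≠ -2), so both are valid.

n = -1.2808 or n = 0.7808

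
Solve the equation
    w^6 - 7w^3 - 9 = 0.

Let u = w^3. The equation becomes u^2 - 7u - 9 = 0.
By the quadratic formula, u = 7/2 + sqrt(85)/2 or u = 7/2 - sqrt(85)/2.
w^3 = 7/2 + sqrt(85)/2 gives w = (7/2 + sqrt(85)/2)^(1/3) ~= 2.0091.
w^3 = 7/2 - sqrt(85)/2 gives w = -(-7/2 + sqrt(85)/2)^(1/3) ~= -1.0353.

w = -1.0353 or w = 2.0091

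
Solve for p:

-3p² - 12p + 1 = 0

Discriminant: (-12)² − 4·(-3)·1 = 156.
Quadratic formula: p = (12 ± √156) / (-6).
So p = -√(39)/3 - 2 ≈ -4.0817 or p = -2 + √(39)/3 ≈ 0.0817.

p = -4.0817 or p = 0.0817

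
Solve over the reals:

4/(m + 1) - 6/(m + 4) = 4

m = -5.2122 or m = -0.2878

Multiply both sides by (m + 1)(m + 4):
4(m + 4) - 6(m + 1) = 4(m + 1)(m + 4).
Expand and collect terms: 4m^2 + 22m + 6 = 0.
By the quadratic formula, m = (-22 +/- sqrt(388)) / 8, so m ~= -0.2878 or m ~= -5.2122.
Neither value makes a denominator zero (m != -1, m != -4), so both are valid.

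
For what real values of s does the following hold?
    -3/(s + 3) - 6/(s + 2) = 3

Multiply both sides by (s + 3)(s + 2):
-3(s + 2) - 6(s + 3) = 3(s + 3)(s + 2).
Expand and collect terms: 3s^2 + 24s + 42 = 0.
By the quadratic formula, s = (-24 +/- sqrt(72)) / 6, so s ~= -2.5858 or s ~= -5.4142.
Neither value makes a denominator zero (s != -3, s != -2), so both are valid.

s = -5.4142 or s = -2.5858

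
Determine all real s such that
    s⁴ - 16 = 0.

Let u = s². The equation becomes u² - 16 = 0.
Factor: (u + 4)(u - 4) = 0, so u = -4 or u = 4.
s² = -4 < 0 has no real solution.
s² = 4 gives s = ±2.

s = -2 or s = 2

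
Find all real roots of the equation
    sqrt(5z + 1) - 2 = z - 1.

Isolate the radical: sqrt(5z + 1) = z + 1.
Square both sides: 5z + 1 = (z + 1)^2.
Expand and rearrange: z^2 - 3z = 0.
Solving gives z = 3 or z = 0.
Check each candidate in the original equation:
  z = 3: sqrt(16) = 4, while z + 1 = 4 — valid.
  z = 0: sqrt(1) = 1, while z + 1 = 1 — valid.

z = 0 or z = 3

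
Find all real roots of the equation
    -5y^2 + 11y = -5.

y = -0.3866 or y = 2.5866

Rearrange to standard form: -5y^2 + 11y + 5 = 0.
Discriminant: (11)^2 - 4*(-5)*5 = 221.
Quadratic formula: y = (-11 +/- sqrt(221)) / (-10).
So y = 11/10 - sqrt(221)/10 ~= -0.3866 or y = 11/10 + sqrt(221)/10 ~= 2.5866.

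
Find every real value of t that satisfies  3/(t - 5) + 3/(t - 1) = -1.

t = -3.6056 or t = 3.6056

Multiply both sides by (t - 5)(t - 1):
3(t - 1) + 3(t - 5) = -(t - 5)(t - 1).
Expand and collect terms: -t^2 + 13 = 0.
By the quadratic formula, t = (0 +/- sqrt(52)) / -2, so t ~= -3.6056 or t ~= 3.6056.
Neither value makes a denominator zero (t != 5, t != 1), so both are valid.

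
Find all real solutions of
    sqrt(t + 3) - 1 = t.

t = 1

Isolate the radical: sqrt(t + 3) = t + 1.
Square both sides: t + 3 = (t + 1)^2.
Expand and rearrange: t^2 + t - 2 = 0.
Solving gives t = 1 or t = -2.
Check each candidate in the original equation:
  t = 1: sqrt(4) = 2, while t + 1 = 2 — valid.
  t = -2: sqrt(1) = 1, while t + 1 = -1 — extraneous.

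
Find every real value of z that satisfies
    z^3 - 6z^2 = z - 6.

z = -1 or z = 1 or z = 6

Rearrange: z^3 - 6z^2 - z + 6 = 0.
Possible rational roots are divisors of 6. Testing z = -1 gives 0, so (z + 1) is a factor.
Divide: z^3 - 6z^2 - z + 6 = (z + 1)(z^2 - 7z + 6).
Factor the quadratic: z = 6 or z = 1.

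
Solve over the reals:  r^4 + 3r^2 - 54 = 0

r = -2.4495 or r = 2.4495

Let u = r^2. The equation becomes u^2 + 3u - 54 = 0.
Factor: (u - 6)(u + 9) = 0, so u = 6 or u = -9.
r^2 = 6 gives r = +/-sqrt(6) ~= +/-2.4495.
r^2 = -9 < 0 has no real solution.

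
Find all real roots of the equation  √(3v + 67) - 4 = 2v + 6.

Isolate the radical: √(3v + 67) = 2v + 10.
Square both sides: 3v + 67 = (2v + 10)².
Expand and rearrange: 4v² + 37v + 33 = 0.
Solving gives v = -1 or v = -8.25.
Check each candidate in the original equation:
  v = -1: √(64) = 8, while 2v + 10 = 8 — valid.
  v = -8.25: √(42.25) = 6.5, while 2v + 10 = -6.5 — extraneous.

v = -1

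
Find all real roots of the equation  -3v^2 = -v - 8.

v = -1.4748 or v = 1.8081

Rearrange to standard form: -3v^2 + v + 8 = 0.
Discriminant: (1)^2 - 4*(-3)*8 = 97.
Quadratic formula: v = (-1 +/- sqrt(97)) / (-6).
So v = 1/6 - sqrt(97)/6 ~= -1.4748 or v = 1/6 + sqrt(97)/6 ~= 1.8081.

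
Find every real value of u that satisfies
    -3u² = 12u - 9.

u = -4.6458 or u = 0.6458

Rearrange to standard form: -3u² - 12u + 9 = 0.
Discriminant: (-12)² − 4·(-3)·9 = 252.
Quadratic formula: u = (12 ± √252) / (-6).
So u = -√(7) - 2 ≈ -4.6458 or u = -2 + √(7) ≈ 0.6458.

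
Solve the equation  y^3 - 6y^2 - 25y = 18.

y = -2 or y = -1 or y = 9

Rearrange: y^3 - 6y^2 - 25y - 18 = 0.
Possible rational roots are divisors of -18. Testing y = -2 gives 0, so (y + 2) is a factor.
Divide: y^3 - 6y^2 - 25y - 18 = (y + 2)(y^2 - 8y - 9).
Factor the quadratic: y = 9 or y = -1.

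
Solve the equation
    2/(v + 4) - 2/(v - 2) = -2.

Multiply both sides by (v + 4)(v - 2):
2(v - 2) - 2(v + 4) = -2(v + 4)(v - 2).
Expand and collect terms: -2v^2 - 4v + 28 = 0.
By the quadratic formula, v = (4 +/- sqrt(240)) / -4, so v ~= -4.873 or v ~= 2.873.
Neither value makes a denominator zero (v != -4, v != 2), so both are valid.

v = -4.873 or v = 2.873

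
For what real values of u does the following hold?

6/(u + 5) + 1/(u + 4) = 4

u = -4.25 or u = -3

Multiply both sides by (u + 5)(u + 4):
6(u + 4) + (u + 5) = 4(u + 5)(u + 4).
Expand and collect terms: 4u^2 + 29u + 51 = 0.
Factor or apply the quadratic formula: u = -3 or u = -4.25.
Neither value makes a denominator zero (u != -5, u != -4), so both are valid.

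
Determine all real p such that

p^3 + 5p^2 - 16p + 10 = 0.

p = -7.3589 or p = 1 or p = 1.3589

Possible rational roots are divisors of 10. Testing p = 1 gives 0, so (p - 1) is a factor.
Divide: p^3 + 5p^2 - 16p + 10 = (p - 1)(p^2 + 6p - 10).
Apply the quadratic formula to p^2 + 6p - 10 = 0: p = (-6 +/- sqrt(76))/2, i.e. p ~= 1.3589 or p ~= -7.3589.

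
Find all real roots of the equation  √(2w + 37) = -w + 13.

w = 6

Square both sides: 2w + 37 = (-w + 13)².
Expand and rearrange: w² - 28w + 132 = 0.
Solving gives w = 22 or w = 6.
Check each candidate in the original equation:
  w = 22: √(81) = 9, while -w + 13 = -9 — extraneous.
  w = 6: √(49) = 7, while -w + 13 = 7 — valid.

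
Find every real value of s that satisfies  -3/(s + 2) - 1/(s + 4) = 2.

s = -5 or s = -3

Multiply both sides by (s + 2)(s + 4):
-3(s + 4) - (s + 2) = 2(s + 2)(s + 4).
Expand and collect terms: 2s² + 16s + 30 = 0.
Factor or apply the quadratic formula: s = -3 or s = -5.
Neither value makes a denominator zero (s ≠ -2, s ≠ -4), so both are valid.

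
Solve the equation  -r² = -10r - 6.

r = -0.5678 or r = 10.5678

Rearrange to standard form: -r² + 10r + 6 = 0.
Discriminant: (10)² − 4·(-1)·6 = 124.
Quadratic formula: r = (-10 ± √124) / (-2).
So r = 5 - √(31) ≈ -0.5678 or r = 5 + √(31) ≈ 10.5678.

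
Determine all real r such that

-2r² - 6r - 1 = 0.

Discriminant: (-6)² − 4·(-2)·(-1) = 28.
Quadratic formula: r = (6 ± √28) / (-4).
So r = -3/2 - √(7)/2 ≈ -2.8229 or r = -3/2 + √(7)/2 ≈ -0.1771.

r = -2.8229 or r = -0.1771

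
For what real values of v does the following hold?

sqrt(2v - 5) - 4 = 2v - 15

Isolate the radical: sqrt(2v - 5) = 2v - 11.
Square both sides: 2v - 5 = (2v - 11)^2.
Expand and rearrange: 4v^2 - 46v + 126 = 0.
Solving gives v = 7 or v = 4.5.
Check each candidate in the original equation:
  v = 7: sqrt(9) = 3, while 2v - 11 = 3 — valid.
  v = 4.5: sqrt(4) = 2, while 2v - 11 = -2 — extraneous.

v = 7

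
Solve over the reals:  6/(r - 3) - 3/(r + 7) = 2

Multiply both sides by (r - 3)(r + 7):
6(r + 7) - 3(r - 3) = 2(r - 3)(r + 7).
Expand and collect terms: 2r^2 + 5r - 93 = 0.
By the quadratic formula, r = (-5 +/- sqrt(769)) / 4, so r ~= 5.6827 or r ~= -8.1827.
Neither value makes a denominator zero (r != 3, r != -7), so both are valid.

r = -8.1827 or r = 5.6827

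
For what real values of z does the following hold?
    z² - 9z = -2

z = 0.228 or z = 8.772

Rearrange to standard form: z² - 9z + 2 = 0.
Discriminant: (-9)² − 4·1·2 = 73.
Quadratic formula: z = (9 ± √73) / 2.
So z = √(73)/2 + 9/2 ≈ 8.772 or z = 9/2 - √(73)/2 ≈ 0.228.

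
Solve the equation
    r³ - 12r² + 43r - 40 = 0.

Possible rational roots are divisors of -40. Testing r = 5 gives 0, so (r - 5) is a factor.
Divide: r³ - 12r² + 43r - 40 = (r - 5)(r² - 7r + 8).
Apply the quadratic formula to r² - 7r + 8 = 0: r = (7 ± √17)/2, i.e. r ≈ 5.5616 or r ≈ 1.4384.

r = 1.4384 or r = 5 or r = 5.5616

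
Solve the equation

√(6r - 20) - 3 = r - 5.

Isolate the radical: √(6r - 20) = r - 2.
Square both sides: 6r - 20 = (r - 2)².
Expand and rearrange: r² - 10r + 24 = 0.
Solving gives r = 6 or r = 4.
Check each candidate in the original equation:
  r = 6: √(16) = 4, while r - 2 = 4 — valid.
  r = 4: √(4) = 2, while r - 2 = 2 — valid.

r = 4 or r = 6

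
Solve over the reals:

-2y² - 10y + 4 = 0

y = -5.3723 or y = 0.3723

Discriminant: (-10)² − 4·(-2)·4 = 132.
Quadratic formula: y = (10 ± √132) / (-4).
So y = -√(33)/2 - 5/2 ≈ -5.3723 or y = -5/2 + √(33)/2 ≈ 0.3723.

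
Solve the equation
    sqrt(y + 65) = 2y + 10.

Square both sides: y + 65 = (2y + 10)^2.
Expand and rearrange: 4y^2 + 39y + 35 = 0.
Solving gives y = -1 or y = -8.75.
Check each candidate in the original equation:
  y = -1: sqrt(64) = 8, while 2y + 10 = 8 — valid.
  y = -8.75: sqrt(56.25) = 7.5, while 2y + 10 = -7.5 — extraneous.

y = -1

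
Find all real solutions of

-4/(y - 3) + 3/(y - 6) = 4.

y = 2.1635 or y = 6.5865

Multiply both sides by (y - 3)(y - 6):
-4(y - 6) + 3(y - 3) = 4(y - 3)(y - 6).
Expand and collect terms: 4y² - 35y + 57 = 0.
By the quadratic formula, y = (35 ± √313) / 8, so y ≈ 6.5865 or y ≈ 2.1635.
Neither value makes a denominator zero (y ≠ 3, y ≠ 6), so both are valid.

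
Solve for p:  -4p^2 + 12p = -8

p = -0.5616 or p = 3.5616

Rearrange to standard form: -4p^2 + 12p + 8 = 0.
Discriminant: (12)^2 - 4*(-4)*8 = 272.
Quadratic formula: p = (-12 +/- sqrt(272)) / (-8).
So p = 3/2 - sqrt(17)/2 ~= -0.5616 or p = 3/2 + sqrt(17)/2 ~= 3.5616.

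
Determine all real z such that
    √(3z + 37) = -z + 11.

Square both sides: 3z + 37 = (-z + 11)².
Expand and rearrange: z² - 25z + 84 = 0.
Solving gives z = 21 or z = 4.
Check each candidate in the original equation:
  z = 21: √(100) = 10, while -z + 11 = -10 — extraneous.
  z = 4: √(49) = 7, while -z + 11 = 7 — valid.

z = 4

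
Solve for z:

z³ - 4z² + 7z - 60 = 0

Possible rational roots are divisors of -60. Testing z = 5 gives 0, so (z - 5) is a factor.
Divide: z³ - 4z² + 7z - 60 = (z - 5)(z² + z + 12).
The quadratic z² + z + 12 has discriminant -47 < 0, so no further real roots.

z = 5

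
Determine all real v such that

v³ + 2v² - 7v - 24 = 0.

v = 3

Possible rational roots are divisors of -24. Testing v = 3 gives 0, so (v - 3) is a factor.
Divide: v³ + 2v² - 7v - 24 = (v - 3)(v² + 5v + 8).
The quadratic v² + 5v + 8 has discriminant -7 < 0, so no further real roots.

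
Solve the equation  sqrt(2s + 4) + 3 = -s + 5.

s = 0

Isolate the radical: sqrt(2s + 4) = -s + 2.
Square both sides: 2s + 4 = (-s + 2)^2.
Expand and rearrange: s^2 - 6s = 0.
Solving gives s = 6 or s = 0.
Check each candidate in the original equation:
  s = 6: sqrt(16) = 4, while -s + 2 = -4 — extraneous.
  s = 0: sqrt(4) = 2, while -s + 2 = 2 — valid.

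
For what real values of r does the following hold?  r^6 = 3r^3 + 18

Let u = r^3. The equation becomes u^2 - 3u - 18 = 0.
Factor: (u + 3)(u - 6) = 0, so u = -3 or u = 6.
r^3 = -3 gives r = -(3)^(1/3) ~= -1.4422.
r^3 = 6 gives r = (6)^(1/3) ~= 1.8171.

r = -1.4422 or r = 1.8171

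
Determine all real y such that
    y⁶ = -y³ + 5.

y = -1.408 or y = 1.2145

Let u = y³. The equation becomes u² + u - 5 = 0.
By the quadratic formula, u = -1/2 + √(21)/2 or u = -√(21)/2 - 1/2.
y³ = -1/2 + √(21)/2 gives y = ∛(-1/2 + √(21)/2) ≈ 1.2145.
y³ = -√(21)/2 - 1/2 gives y = -∛(1/2 + √(21)/2) ≈ -1.408.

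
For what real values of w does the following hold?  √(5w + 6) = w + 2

w = -1 or w = 2

Square both sides: 5w + 6 = (w + 2)².
Expand and rearrange: w² - w - 2 = 0.
Solving gives w = 2 or w = -1.
Check each candidate in the original equation:
  w = 2: √(16) = 4, while w + 2 = 4 — valid.
  w = -1: √(1) = 1, while w + 2 = 1 — valid.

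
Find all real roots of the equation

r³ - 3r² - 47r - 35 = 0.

Possible rational roots are divisors of -35. Testing r = -5 gives 0, so (r + 5) is a factor.
Divide: r³ - 3r² - 47r - 35 = (r + 5)(r² - 8r - 7).
Apply the quadratic formula to r² - 8r - 7 = 0: r = (8 ± √92)/2, i.e. r ≈ 8.7958 or r ≈ -0.7958.

r = -5 or r = -0.7958 or r = 8.7958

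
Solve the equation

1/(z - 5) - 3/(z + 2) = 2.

Multiply both sides by (z - 5)(z + 2):
(z + 2) - 3(z - 5) = 2(z - 5)(z + 2).
Expand and collect terms: 2z² - 4z - 37 = 0.
By the quadratic formula, z = (4 ± √312) / 4, so z ≈ 5.4159 or z ≈ -3.4159.
Neither value makes a denominator zero (z ≠ 5, z ≠ -2), so both are valid.

z = -3.4159 or z = 5.4159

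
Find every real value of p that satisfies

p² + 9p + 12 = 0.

p = -7.3723 or p = -1.6277

Discriminant: (9)² − 4·1·12 = 33.
Quadratic formula: p = (-9 ± √33) / 2.
So p = -9/2 + √(33)/2 ≈ -1.6277 or p = -9/2 - √(33)/2 ≈ -7.3723.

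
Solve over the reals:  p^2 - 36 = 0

p = -6 or p = 6

Factor: (p - 6)(p + 6) = 0.
So p = 6 or p = -6.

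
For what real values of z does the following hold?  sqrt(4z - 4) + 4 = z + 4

Isolate the radical: sqrt(4z - 4) = z.
Square both sides: 4z - 4 = (z)^2.
Expand and rearrange: z^2 - 4z + 4 = 0.
This gives the repeated root z = 2.
Check in the original equation:
  z = 2: sqrt(4) = 2, while z = 2 — valid.

z = 2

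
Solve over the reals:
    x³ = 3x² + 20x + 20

x = -2 or x = -1.5311 or x = 6.5311

Rearrange: x³ - 3x² - 20x - 20 = 0.
Possible rational roots are divisors of -20. Testing x = -2 gives 0, so (x + 2) is a factor.
Divide: x³ - 3x² - 20x - 20 = (x + 2)(x² - 5x - 10).
Apply the quadratic formula to x² - 5x - 10 = 0: x = (5 ± √65)/2, i.e. x ≈ 6.5311 or x ≈ -1.5311.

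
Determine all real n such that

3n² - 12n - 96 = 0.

Factor: 3(n - 8)(n + 4) = 0.
So n = 8 or n = -4.

n = -4 or n = 8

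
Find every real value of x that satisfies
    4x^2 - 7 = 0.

x = -1.3229 or x = 1.3229

Discriminant: (0)^2 - 4*4*(-7) = 112.
Quadratic formula: x = (0 +/- sqrt(112)) / 8.
So x = sqrt(7)/2 ~= 1.3229 or x = -sqrt(7)/2 ~= -1.3229.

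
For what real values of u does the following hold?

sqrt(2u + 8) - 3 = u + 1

Isolate the radical: sqrt(2u + 8) = u + 4.
Square both sides: 2u + 8 = (u + 4)^2.
Expand and rearrange: u^2 + 6u + 8 = 0.
Solving gives u = -2 or u = -4.
Check each candidate in the original equation:
  u = -2: sqrt(4) = 2, while u + 4 = 2 — valid.
  u = -4: sqrt(0) = 0, while u + 4 = 0 — valid.

u = -4 or u = -2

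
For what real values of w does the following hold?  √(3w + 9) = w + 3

w = -3 or w = 0

Square both sides: 3w + 9 = (w + 3)².
Expand and rearrange: w² + 3w = 0.
Solving gives w = 0 or w = -3.
Check each candidate in the original equation:
  w = 0: √(9) = 3, while w + 3 = 3 — valid.
  w = -3: √(0) = 0, while w + 3 = 0 — valid.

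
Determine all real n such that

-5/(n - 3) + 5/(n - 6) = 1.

Multiply both sides by (n - 3)(n - 6):
-5(n - 6) + 5(n - 3) = (n - 3)(n - 6).
Expand and collect terms: n² - 9n + 3 = 0.
By the quadratic formula, n = (9 ± √69) / 2, so n ≈ 8.6533 or n ≈ 0.3467.
Neither value makes a denominator zero (n ≠ 3, n ≠ 6), so both are valid.

n = 0.3467 or n = 8.6533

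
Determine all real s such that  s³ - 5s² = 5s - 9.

s = -1.6056 or s = 1 or s = 5.6056

Rearrange: s³ - 5s² - 5s + 9 = 0.
Possible rational roots are divisors of 9. Testing s = 1 gives 0, so (s - 1) is a factor.
Divide: s³ - 5s² - 5s + 9 = (s - 1)(s² - 4s - 9).
Apply the quadratic formula to s² - 4s - 9 = 0: s = (4 ± √52)/2, i.e. s ≈ 5.6056 or s ≈ -1.6056.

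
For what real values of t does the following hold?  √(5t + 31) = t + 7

Square both sides: 5t + 31 = (t + 7)².
Expand and rearrange: t² + 9t + 18 = 0.
Solving gives t = -3 or t = -6.
Check each candidate in the original equation:
  t = -3: √(16) = 4, while t + 7 = 4 — valid.
  t = -6: √(1) = 1, while t + 7 = 1 — valid.

t = -6 or t = -3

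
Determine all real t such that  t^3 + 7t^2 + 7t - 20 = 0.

Possible rational roots are divisors of -20. Testing t = -4 gives 0, so (t + 4) is a factor.
Divide: t^3 + 7t^2 + 7t - 20 = (t + 4)(t^2 + 3t - 5).
Apply the quadratic formula to t^2 + 3t - 5 = 0: t = (-3 +/- sqrt(29))/2, i.e. t ~= 1.1926 or t ~= -4.1926.

t = -4.1926 or t = -4 or t = 1.1926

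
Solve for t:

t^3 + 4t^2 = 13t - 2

t = -6.1623 or t = 0.1623 or t = 2

Rearrange: t^3 + 4t^2 - 13t + 2 = 0.
Possible rational roots are divisors of 2. Testing t = 2 gives 0, so (t - 2) is a factor.
Divide: t^3 + 4t^2 - 13t + 2 = (t - 2)(t^2 + 6t - 1).
Apply the quadratic formula to t^2 + 6t - 1 = 0: t = (-6 +/- sqrt(40))/2, i.e. t ~= 0.1623 or t ~= -6.1623.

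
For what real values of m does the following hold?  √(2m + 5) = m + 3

Square both sides: 2m + 5 = (m + 3)².
Expand and rearrange: m² + 4m + 4 = 0.
This gives the repeated root m = -2.
Check in the original equation:
  m = -2: √(1) = 1, while m + 3 = 1 — valid.

m = -2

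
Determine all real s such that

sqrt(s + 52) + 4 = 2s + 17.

Isolate the radical: sqrt(s + 52) = 2s + 13.
Square both sides: s + 52 = (2s + 13)^2.
Expand and rearrange: 4s^2 + 51s + 117 = 0.
Solving gives s = -3 or s = -9.75.
Check each candidate in the original equation:
  s = -3: sqrt(49) = 7, while 2s + 13 = 7 — valid.
  s = -9.75: sqrt(42.25) = 6.5, while 2s + 13 = -6.5 — extraneous.

s = -3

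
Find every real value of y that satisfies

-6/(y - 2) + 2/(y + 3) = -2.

y = -3.6533 or y = 4.6533

Multiply both sides by (y - 2)(y + 3):
-6(y + 3) + 2(y - 2) = -2(y - 2)(y + 3).
Expand and collect terms: -2y² + 2y + 34 = 0.
By the quadratic formula, y = (-2 ± √276) / -4, so y ≈ -3.6533 or y ≈ 4.6533.
Neither value makes a denominator zero (y ≠ 2, y ≠ -3), so both are valid.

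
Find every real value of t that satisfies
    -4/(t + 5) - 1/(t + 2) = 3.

Multiply both sides by (t + 5)(t + 2):
-4(t + 2) - (t + 5) = 3(t + 5)(t + 2).
Expand and collect terms: 3t^2 + 26t + 43 = 0.
By the quadratic formula, t = (-26 +/- sqrt(160)) / 6, so t ~= -2.2251 or t ~= -6.4415.
Neither value makes a denominator zero (t != -5, t != -2), so both are valid.

t = -6.4415 or t = -2.2251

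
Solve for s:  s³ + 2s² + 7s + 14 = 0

Possible rational roots are divisors of 14. Testing s = -2 gives 0, so (s + 2) is a factor.
Divide: s³ + 2s² + 7s + 14 = (s + 2)(s² + 7).
The quadratic s² + 7 has discriminant -28 < 0, so no further real roots.

s = -2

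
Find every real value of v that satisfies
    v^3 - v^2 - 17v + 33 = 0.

Possible rational roots are divisors of 33. Testing v = 3 gives 0, so (v - 3) is a factor.
Divide: v^3 - v^2 - 17v + 33 = (v - 3)(v^2 + 2v - 11).
Apply the quadratic formula to v^2 + 2v - 11 = 0: v = (-2 +/- sqrt(48))/2, i.e. v ~= 2.4641 or v ~= -4.4641.

v = -4.4641 or v = 2.4641 or v = 3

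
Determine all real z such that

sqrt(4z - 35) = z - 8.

Square both sides: 4z - 35 = (z - 8)^2.
Expand and rearrange: z^2 - 20z + 99 = 0.
Solving gives z = 11 or z = 9.
Check each candidate in the original equation:
  z = 11: sqrt(9) = 3, while z - 8 = 3 — valid.
  z = 9: sqrt(1) = 1, while z - 8 = 1 — valid.

z = 9 or z = 11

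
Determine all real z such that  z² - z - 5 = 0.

Discriminant: (-1)² − 4·1·(-5) = 21.
Quadratic formula: z = (1 ± √21) / 2.
So z = 1/2 + √(21)/2 ≈ 2.7913 or z = 1/2 - √(21)/2 ≈ -1.7913.

z = -1.7913 or z = 2.7913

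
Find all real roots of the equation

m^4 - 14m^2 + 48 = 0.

Let u = m^2. The equation becomes u^2 - 14u + 48 = 0.
Factor: (u - 6)(u - 8) = 0, so u = 6 or u = 8.
m^2 = 6 gives m = +/-sqrt(6) ~= +/-2.4495.
m^2 = 8 gives m = +/-2*sqrt(2) ~= +/-2.8284.

m = -2.8284 or m = -2.4495 or m = 2.4495 or m = 2.8284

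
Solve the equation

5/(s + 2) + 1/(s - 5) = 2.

s = 0.2614 or s = 5.7386

Multiply both sides by (s + 2)(s - 5):
5(s - 5) + (s + 2) = 2(s + 2)(s - 5).
Expand and collect terms: 2s^2 - 12s + 3 = 0.
By the quadratic formula, s = (12 +/- sqrt(120)) / 4, so s ~= 5.7386 or s ~= 0.2614.
Neither value makes a denominator zero (s != -2, s != 5), so both are valid.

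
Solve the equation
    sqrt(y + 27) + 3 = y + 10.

Isolate the radical: sqrt(y + 27) = y + 7.
Square both sides: y + 27 = (y + 7)^2.
Expand and rearrange: y^2 + 13y + 22 = 0.
Solving gives y = -2 or y = -11.
Check each candidate in the original equation:
  y = -2: sqrt(25) = 5, while y + 7 = 5 — valid.
  y = -11: sqrt(16) = 4, while y + 7 = -4 — extraneous.

y = -2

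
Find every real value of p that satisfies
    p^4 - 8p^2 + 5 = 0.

p = -2.7049 or p = -0.8267 or p = 0.8267 or p = 2.7049

Let u = p^2. The equation becomes u^2 - 8u + 5 = 0.
By the quadratic formula, u = sqrt(11) + 4 or u = 4 - sqrt(11).
p^2 = sqrt(11) + 4 gives p = +/-sqrt(sqrt(11) + 4) ~= +/-2.7049.
p^2 = 4 - sqrt(11) gives p = +/-sqrt(4 - sqrt(11)) ~= +/-0.8267.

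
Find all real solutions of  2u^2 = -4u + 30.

u = -5 or u = 3

Bring every term to one side: 2u^2 + 4u - 30 = 0.
Factor: 2(u - 3)(u + 5) = 0.
So u = 3 or u = -5.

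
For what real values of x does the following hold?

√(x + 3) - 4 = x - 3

Isolate the radical: √(x + 3) = x + 1.
Square both sides: x + 3 = (x + 1)².
Expand and rearrange: x² + x - 2 = 0.
Solving gives x = 1 or x = -2.
Check each candidate in the original equation:
  x = 1: √(4) = 2, while x + 1 = 2 — valid.
  x = -2: √(1) = 1, while x + 1 = -1 — extraneous.

x = 1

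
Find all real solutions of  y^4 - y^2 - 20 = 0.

y = -2.2361 or y = 2.2361

Let u = y^2. The equation becomes u^2 - u - 20 = 0.
Factor: (u - 5)(u + 4) = 0, so u = 5 or u = -4.
y^2 = 5 gives y = +/-sqrt(5) ~= +/-2.2361.
y^2 = -4 < 0 has no real solution.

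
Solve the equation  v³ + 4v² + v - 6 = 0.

v = -3 or v = -2 or v = 1

Possible rational roots are divisors of -6. Testing v = 1 gives 0, so (v - 1) is a factor.
Divide: v³ + 4v² + v - 6 = (v - 1)(v² + 5v + 6).
Factor the quadratic: v = -2 or v = -3.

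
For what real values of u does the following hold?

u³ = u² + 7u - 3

Rearrange: u³ - u² - 7u + 3 = 0.
Possible rational roots are divisors of 3. Testing u = 3 gives 0, so (u - 3) is a factor.
Divide: u³ - u² - 7u + 3 = (u - 3)(u² + 2u - 1).
Apply the quadratic formula to u² + 2u - 1 = 0: u = (-2 ± √8)/2, i.e. u ≈ 0.4142 or u ≈ -2.4142.

u = -2.4142 or u = 0.4142 or u = 3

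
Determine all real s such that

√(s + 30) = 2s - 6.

s = 6

Square both sides: s + 30 = (2s - 6)².
Expand and rearrange: 4s² - 25s + 6 = 0.
Solving gives s = 6 or s = 0.25.
Check each candidate in the original equation:
  s = 6: √(36) = 6, while 2s - 6 = 6 — valid.
  s = 0.25: √(30.25) = 5.5, while 2s - 6 = -5.5 — extraneous.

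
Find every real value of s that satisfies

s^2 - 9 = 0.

Factor: (s + 3)(s - 3) = 0.
So s = -3 or s = 3.

s = -3 or s = 3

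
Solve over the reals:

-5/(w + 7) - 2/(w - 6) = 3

Multiply both sides by (w + 7)(w - 6):
-5(w - 6) - 2(w + 7) = 3(w + 7)(w - 6).
Expand and collect terms: 3w^2 + 10w - 142 = 0.
By the quadratic formula, w = (-10 +/- sqrt(1804)) / 6, so w ~= 5.4123 or w ~= -8.7456.
Neither value makes a denominator zero (w != -7, w != 6), so both are valid.

w = -8.7456 or w = 5.4123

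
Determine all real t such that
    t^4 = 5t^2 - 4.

t = -2 or t = -1 or t = 1 or t = 2

Let u = t^2. The equation becomes u^2 - 5u + 4 = 0.
Factor: (u - 1)(u - 4) = 0, so u = 1 or u = 4.
t^2 = 1 gives t = +/-1.
t^2 = 4 gives t = +/-2.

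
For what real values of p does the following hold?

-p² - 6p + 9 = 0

Discriminant: (-6)² − 4·(-1)·9 = 72.
Quadratic formula: p = (6 ± √72) / (-2).
So p = -3·√(2) - 3 ≈ -7.2426 or p = -3 + 3·√(2) ≈ 1.2426.

p = -7.2426 or p = 1.2426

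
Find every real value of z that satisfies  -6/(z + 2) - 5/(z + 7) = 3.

Multiply both sides by (z + 2)(z + 7):
-6(z + 7) - 5(z + 2) = 3(z + 2)(z + 7).
Expand and collect terms: 3z² + 38z + 94 = 0.
By the quadratic formula, z = (-38 ± √316) / 6, so z ≈ -3.3706 or z ≈ -9.2961.
Neither value makes a denominator zero (z ≠ -2, z ≠ -7), so both are valid.

z = -9.2961 or z = -3.3706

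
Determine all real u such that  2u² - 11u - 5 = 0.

Discriminant: (-11)² − 4·2·(-5) = 161.
Quadratic formula: u = (11 ± √161) / 4.
So u = 11/4 + √(161)/4 ≈ 5.9221 or u = 11/4 - √(161)/4 ≈ -0.4221.

u = -0.4221 or u = 5.9221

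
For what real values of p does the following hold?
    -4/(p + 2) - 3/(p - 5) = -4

Multiply both sides by (p + 2)(p - 5):
-4(p - 5) - 3(p + 2) = -4(p + 2)(p - 5).
Expand and collect terms: -4p² + 19p + 26 = 0.
By the quadratic formula, p = (-19 ± √777) / -8, so p ≈ -1.1093 or p ≈ 5.8593.
Neither value makes a denominator zero (p ≠ -2, p ≠ 5), so both are valid.

p = -1.1093 or p = 5.8593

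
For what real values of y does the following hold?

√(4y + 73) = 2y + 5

Square both sides: 4y + 73 = (2y + 5)².
Expand and rearrange: 4y² + 16y - 48 = 0.
Solving gives y = 2 or y = -6.
Check each candidate in the original equation:
  y = 2: √(81) = 9, while 2y + 5 = 9 — valid.
  y = -6: √(49) = 7, while 2y + 5 = -7 — extraneous.

y = 2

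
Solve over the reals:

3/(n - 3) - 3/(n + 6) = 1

n = -8.3739 or n = 5.3739

Multiply both sides by (n - 3)(n + 6):
3(n + 6) - 3(n - 3) = (n - 3)(n + 6).
Expand and collect terms: n² + 3n - 45 = 0.
By the quadratic formula, n = (-3 ± √189) / 2, so n ≈ 5.3739 or n ≈ -8.3739.
Neither value makes a denominator zero (n ≠ 3, n ≠ -6), so both are valid.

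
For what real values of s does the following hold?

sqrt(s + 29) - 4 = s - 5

Isolate the radical: sqrt(s + 29) = s - 1.
Square both sides: s + 29 = (s - 1)^2.
Expand and rearrange: s^2 - 3s - 28 = 0.
Solving gives s = 7 or s = -4.
Check each candidate in the original equation:
  s = 7: sqrt(36) = 6, while s - 1 = 6 — valid.
  s = -4: sqrt(25) = 5, while s - 1 = -5 — extraneous.

s = 7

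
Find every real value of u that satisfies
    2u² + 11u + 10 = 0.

Discriminant: (11)² − 4·2·10 = 41.
Quadratic formula: u = (-11 ± √41) / 4.
So u = -11/4 + √(41)/4 ≈ -1.1492 or u = -11/4 - √(41)/4 ≈ -4.3508.

u = -4.3508 or u = -1.1492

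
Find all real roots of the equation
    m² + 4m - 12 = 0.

m = -6 or m = 2

Factor: (m - 2)(m + 6) = 0.
So m = 2 or m = -6.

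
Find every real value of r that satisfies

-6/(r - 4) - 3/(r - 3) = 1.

Multiply both sides by (r - 4)(r - 3):
-6(r - 3) - 3(r - 4) = (r - 4)(r - 3).
Expand and collect terms: r² + 2r - 18 = 0.
By the quadratic formula, r = (-2 ± √76) / 2, so r ≈ 3.3589 or r ≈ -5.3589.
Neither value makes a denominator zero (r ≠ 4, r ≠ 3), so both are valid.

r = -5.3589 or r = 3.3589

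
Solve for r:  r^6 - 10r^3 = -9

r = 1 or r = 2.0801

Let u = r^3. The equation becomes u^2 - 10u + 9 = 0.
Factor: (u - 9)(u - 1) = 0, so u = 9 or u = 1.
r^3 = 9 gives r = (9)^(1/3) ~= 2.0801.
r^3 = 1 gives r = 1.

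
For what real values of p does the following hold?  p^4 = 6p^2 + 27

p = -3 or p = 3

Let u = p^2. The equation becomes u^2 - 6u - 27 = 0.
Factor: (u + 3)(u - 9) = 0, so u = -3 or u = 9.
p^2 = -3 < 0 has no real solution.
p^2 = 9 gives p = +/-3.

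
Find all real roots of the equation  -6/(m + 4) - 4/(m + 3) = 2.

Multiply both sides by (m + 4)(m + 3):
-6(m + 3) - 4(m + 4) = 2(m + 4)(m + 3).
Expand and collect terms: 2m² + 24m + 58 = 0.
By the quadratic formula, m = (-24 ± √112) / 4, so m ≈ -3.3542 or m ≈ -8.6458.
Neither value makes a denominator zero (m ≠ -4, m ≠ -3), so both are valid.

m = -8.6458 or m = -3.3542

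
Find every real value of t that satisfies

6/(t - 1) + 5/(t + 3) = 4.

Multiply both sides by (t - 1)(t + 3):
6(t + 3) + 5(t - 1) = 4(t - 1)(t + 3).
Expand and collect terms: 4t² - 3t - 25 = 0.
By the quadratic formula, t = (3 ± √409) / 8, so t ≈ 2.903 or t ≈ -2.153.
Neither value makes a denominator zero (t ≠ 1, t ≠ -3), so both are valid.

t = -2.153 or t = 2.903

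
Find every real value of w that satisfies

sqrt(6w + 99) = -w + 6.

w = -3

Square both sides: 6w + 99 = (-w + 6)^2.
Expand and rearrange: w^2 - 18w - 63 = 0.
Solving gives w = 21 or w = -3.
Check each candidate in the original equation:
  w = 21: sqrt(225) = 15, while -w + 6 = -15 — extraneous.
  w = -3: sqrt(81) = 9, while -w + 6 = 9 — valid.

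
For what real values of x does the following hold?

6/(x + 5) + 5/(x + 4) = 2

x = -4.5 or x = 1

Multiply both sides by (x + 5)(x + 4):
6(x + 4) + 5(x + 5) = 2(x + 5)(x + 4).
Expand and collect terms: 2x² + 7x - 9 = 0.
Factor or apply the quadratic formula: x = 1 or x = -4.5.
Neither value makes a denominator zero (x ≠ -5, x ≠ -4), so both are valid.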